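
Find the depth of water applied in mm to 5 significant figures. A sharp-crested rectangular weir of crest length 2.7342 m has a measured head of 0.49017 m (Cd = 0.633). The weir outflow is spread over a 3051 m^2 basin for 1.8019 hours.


Approach: apply the rectangular weir equation with a volume-to-depth conversion, Q = (2/3)*Cd*L*sqrt(2g)*H^1.5; d = Q*t/A * 1000.
Step 1 — weir discharge:
  Q = (2/3)*0.633*2.7342*sqrt(2*9.81)*0.49017^1.5 = 1.753930 m^3/s
Step 2 — volume: V = 1.753930 * 1.8019*3600 = 11377.47 m^3
Step 3 — depth: d = V/A * 1000 = 11377.47/3051 * 1000 = 3729.1 mm
Therefore the depth of water applied = 3729.1 mm.


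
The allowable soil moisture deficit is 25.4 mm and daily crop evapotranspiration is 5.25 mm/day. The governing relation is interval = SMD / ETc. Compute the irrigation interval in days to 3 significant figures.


interval = 25.4 / 5.25 = 4.84 days
Therefore the irrigation interval = 4.84 days.


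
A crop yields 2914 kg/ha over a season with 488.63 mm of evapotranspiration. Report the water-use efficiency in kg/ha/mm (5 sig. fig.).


Approach: apply the water-use efficiency ratio, WUE = yield/ET.
WUE = 2914 / 488.63 = 5.9636 kg/ha/mm
Therefore the water-use efficiency = 5.9636 kg/ha/mm.


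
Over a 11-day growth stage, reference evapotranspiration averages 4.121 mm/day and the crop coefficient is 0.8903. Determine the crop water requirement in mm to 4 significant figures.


Approach: apply the crop water requirement relation, CWR = ET0 * Kc * days.
CWR = 4.121 * 0.8903 * 11 = 40.36 mm
Therefore the crop water requirement = 40.36 mm.


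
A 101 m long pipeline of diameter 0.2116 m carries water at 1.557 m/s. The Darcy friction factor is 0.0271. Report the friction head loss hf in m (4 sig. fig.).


Approach: apply the Darcy-Weisbach equation, hf = f*(L/D)*(v^2/(2g)).
hf = 0.0271 * (101/0.2116) * (1.557^2 / (2*9.81))
hf = 1.598 m
Therefore the friction head loss hf = 1.598 m.


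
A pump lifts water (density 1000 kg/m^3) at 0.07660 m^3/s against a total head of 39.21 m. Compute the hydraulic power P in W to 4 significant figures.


Approach: apply the hydraulic power relation, P = rho*g*Q*H.
P = 1000 * 9.81 * 0.07660 * 39.21 = 29460 W
Therefore the hydraulic power P = 29460 W.


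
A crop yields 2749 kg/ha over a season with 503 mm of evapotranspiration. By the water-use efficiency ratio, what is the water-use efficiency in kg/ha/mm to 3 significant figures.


Approach: apply the water-use efficiency ratio, WUE = yield/ET.
WUE = 2749 / 503 = 5.47 kg/ha/mm
Therefore the water-use efficiency = 5.47 kg/ha/mm.


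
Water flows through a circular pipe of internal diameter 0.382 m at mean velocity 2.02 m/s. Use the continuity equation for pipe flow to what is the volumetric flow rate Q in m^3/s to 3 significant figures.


Approach: apply the continuity equation for pipe flow, Q = A * v with A = pi*(D/2)^2.
A = pi*(0.382/2)^2 = 0.11461 m^2
Q = 0.11461 * 2.02 = 0.232 m^3/s
Therefore the volumetric flow rate Q = 0.232 m^3/s.


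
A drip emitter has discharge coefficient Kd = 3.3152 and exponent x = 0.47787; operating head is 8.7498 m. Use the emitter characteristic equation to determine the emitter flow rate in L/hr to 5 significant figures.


Approach: apply the emitter characteristic equation, q = Kd * h^x.
q = 3.3152 * 8.7498^0.47787 = 9.3468 L/hr
Therefore the emitter flow rate = 9.3468 L/hr.


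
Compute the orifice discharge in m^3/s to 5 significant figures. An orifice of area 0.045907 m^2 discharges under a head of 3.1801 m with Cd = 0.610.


Approach: apply the orifice equation, Q = Cd*A*sqrt(2*g*h).
Q = 0.610 * 0.045907 * sqrt(2*9.81*3.1801) = 0.22120 m^3/s
Therefore the orifice discharge = 0.22120 m^3/s.


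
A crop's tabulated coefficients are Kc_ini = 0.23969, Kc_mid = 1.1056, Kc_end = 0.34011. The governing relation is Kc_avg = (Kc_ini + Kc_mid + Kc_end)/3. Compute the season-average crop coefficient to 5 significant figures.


Kc_avg = (0.23969 + 1.1056 + 0.34011)/3 = 0.56180
Therefore the season-average crop coefficient = 0.56180.


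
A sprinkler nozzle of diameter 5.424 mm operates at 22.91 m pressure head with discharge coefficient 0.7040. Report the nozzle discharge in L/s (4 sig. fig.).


Approach: apply the orifice equation, Q = Cd*A*sqrt(2*g*h), A = pi*(d/2)^2.
A = pi*(5.424e-3/2)^2 = 2.31062e-05 m^2
Q = 0.7040 * 2.31062e-05 * sqrt(2*9.81*22.91) * 1000 = 0.3449 L/s
Therefore the nozzle discharge = 0.3449 L/s.


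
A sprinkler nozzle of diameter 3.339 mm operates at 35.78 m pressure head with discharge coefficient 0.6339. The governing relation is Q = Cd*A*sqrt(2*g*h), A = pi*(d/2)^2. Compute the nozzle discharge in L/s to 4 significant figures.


A = pi*(3.339e-3/2)^2 = 8.75634e-06 m^2
Q = 0.6339 * 8.75634e-06 * sqrt(2*9.81*35.78) * 1000 = 0.1471 L/s
Therefore the nozzle discharge = 0.1471 L/s.


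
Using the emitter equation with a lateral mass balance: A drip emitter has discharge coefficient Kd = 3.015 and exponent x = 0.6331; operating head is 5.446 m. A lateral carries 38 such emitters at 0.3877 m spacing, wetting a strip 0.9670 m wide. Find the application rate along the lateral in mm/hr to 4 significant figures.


Approach: apply the emitter equation with a lateral mass balance, q = Kd*h^x; Q = n*q; rate = Q/(n*spacing*width).
Step 1 — single emitter flow (q = Kd*h^x):
  q = 3.015 * 5.446^0.6331 = 8.81654 L/hr
Step 2 — total lateral flow: Q = 38 * 8.81654 = 335.028 L/hr
Step 3 — wetted area: A = 38 * 0.3877 * 0.9670 = 14.2464 m^2
Step 4 — application rate: Q/A = 335.028/14.2464 = 23.52 mm/hr
Therefore the application rate along the lateral = 23.52 mm/hr.


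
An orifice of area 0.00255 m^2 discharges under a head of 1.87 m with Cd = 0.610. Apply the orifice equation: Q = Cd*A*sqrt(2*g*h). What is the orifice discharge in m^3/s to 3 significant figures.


Q = 0.610 * 0.00255 * sqrt(2*9.81*1.87) = 0.00942 m^3/s
Therefore the orifice discharge = 0.00942 m^3/s.


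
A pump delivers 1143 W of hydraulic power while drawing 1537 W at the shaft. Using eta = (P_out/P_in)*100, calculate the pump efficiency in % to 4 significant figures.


eta = (1143 / 1537) * 100 = 74.37 %
Therefore the pump efficiency = 74.37 %.


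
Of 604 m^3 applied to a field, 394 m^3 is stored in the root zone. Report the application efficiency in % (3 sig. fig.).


Approach: apply the application efficiency ratio, Ea = (stored/applied)*100.
Ea = (394/604)*100 = 65.2 %
Therefore the application efficiency = 65.2 %.


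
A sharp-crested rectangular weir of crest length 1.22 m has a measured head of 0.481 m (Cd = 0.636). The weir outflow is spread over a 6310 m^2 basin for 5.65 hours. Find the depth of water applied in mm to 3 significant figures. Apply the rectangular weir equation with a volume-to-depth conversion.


Approach: apply the rectangular weir equation with a volume-to-depth conversion, Q = (2/3)*Cd*L*sqrt(2g)*H^1.5; d = Q*t/A * 1000.
Step 1 — weir discharge:
  Q = (2/3)*0.636*1.22*sqrt(2*9.81)*0.481^1.5 = 0.76435 m^3/s
Step 2 — volume: V = 0.76435 * 5.65*3600 = 15547 m^3
Step 3 — depth: d = V/A * 1000 = 15547/6310 * 1000 = 2460 mm
Therefore the depth of water applied = 2460 mm.


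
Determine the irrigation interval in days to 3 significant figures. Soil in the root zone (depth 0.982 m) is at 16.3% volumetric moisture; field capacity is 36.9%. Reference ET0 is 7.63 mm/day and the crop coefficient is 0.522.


Approach: apply soil-water budget scheduling, SMD = (FC-theta)/100*depth*1000; ETc = ET0*Kc; interval = SMD/ETc.
Step 1 — soil moisture deficit:
  SMD = (36.9 - 16.3)/100 * 0.982 * 1000 = 202.29 mm
Step 2 — daily crop ET (ETc = ET0*Kc):
  ETc = 7.63 * 0.522 = 3.9829 mm/day
Step 3 — irrigation interval (SMD/ETc):
  interval = 202.29 / 3.9829 = 50.8 days
Therefore the irrigation interval = 50.8 days.


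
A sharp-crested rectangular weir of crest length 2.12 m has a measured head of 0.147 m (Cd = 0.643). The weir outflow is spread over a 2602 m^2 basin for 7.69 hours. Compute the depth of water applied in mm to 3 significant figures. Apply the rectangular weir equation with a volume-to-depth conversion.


Approach: apply the rectangular weir equation with a volume-to-depth conversion, Q = (2/3)*Cd*L*sqrt(2g)*H^1.5; d = Q*t/A * 1000.
Step 1 — weir discharge:
  Q = (2/3)*0.643*2.12*sqrt(2*9.81)*0.147^1.5 = 0.22687 m^3/s
Step 2 — volume: V = 0.22687 * 7.69*3600 = 6280.7 m^3
Step 3 — depth: d = V/A * 1000 = 6280.7/2602 * 1000 = 2410 mm
Therefore the depth of water applied = 2410 mm.


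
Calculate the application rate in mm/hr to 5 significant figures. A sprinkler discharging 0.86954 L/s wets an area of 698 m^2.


Approach: apply the application rate relation, rate = (Q/A)*3600.
rate = (0.86954 / 698) * 3600 = 4.4847 mm/hr
Therefore the application rate = 4.4847 mm/hr.


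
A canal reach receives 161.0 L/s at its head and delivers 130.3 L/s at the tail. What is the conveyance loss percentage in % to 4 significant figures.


Approach: apply the conveyance loss ratio, loss% = ((Q_head - Q_tail)/Q_head)*100.
loss = ((161.0 - 130.3)/161.0)*100 = 19.07 %
Therefore the conveyance loss percentage = 19.07 %.


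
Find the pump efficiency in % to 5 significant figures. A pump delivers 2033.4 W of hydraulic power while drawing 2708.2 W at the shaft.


Approach: apply the efficiency ratio, eta = (P_out/P_in)*100.
eta = (2033.4 / 2708.2) * 100 = 75.083 %
Therefore the pump efficiency = 75.083 %.


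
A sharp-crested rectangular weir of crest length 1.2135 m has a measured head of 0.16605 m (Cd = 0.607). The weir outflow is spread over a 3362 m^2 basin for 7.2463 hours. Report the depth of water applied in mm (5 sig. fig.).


Approach: apply the rectangular weir equation with a volume-to-depth conversion, Q = (2/3)*Cd*L*sqrt(2g)*H^1.5; d = Q*t/A * 1000.
Step 1 — weir discharge:
  Q = (2/3)*0.607*1.2135*sqrt(2*9.81)*0.16605^1.5 = 0.1471787 m^3/s
Step 2 — volume: V = 0.1471787 * 7.2463*3600 = 3839.404 m^3
Step 3 — depth: d = V/A * 1000 = 3839.404/3362 * 1000 = 1142.0 mm
Therefore the depth of water applied = 1142.0 mm.


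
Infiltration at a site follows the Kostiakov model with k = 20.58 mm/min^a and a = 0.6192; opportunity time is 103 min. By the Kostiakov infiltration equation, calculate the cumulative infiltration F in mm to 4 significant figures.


Approach: apply the Kostiakov infiltration equation, F = k*t^a.
F = 20.58 * 103^0.6192 = 362.9 mm
Therefore the cumulative infiltration F = 362.9 mm.


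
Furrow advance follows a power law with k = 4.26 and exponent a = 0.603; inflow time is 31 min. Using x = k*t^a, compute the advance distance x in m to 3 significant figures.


x = 4.26 * 31^0.603 = 33.8 m
Therefore the advance distance x = 33.8 m.


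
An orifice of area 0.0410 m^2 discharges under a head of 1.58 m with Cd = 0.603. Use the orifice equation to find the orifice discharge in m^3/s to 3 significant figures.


Approach: apply the orifice equation, Q = Cd*A*sqrt(2*g*h).
Q = 0.603 * 0.0410 * sqrt(2*9.81*1.58) = 0.138 m^3/s
Therefore the orifice discharge = 0.138 m^3/s.


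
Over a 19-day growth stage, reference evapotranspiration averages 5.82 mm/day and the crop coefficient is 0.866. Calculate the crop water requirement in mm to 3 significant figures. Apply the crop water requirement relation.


Approach: apply the crop water requirement relation, CWR = ET0 * Kc * days.
CWR = 5.82 * 0.866 * 19 = 95.8 mm
Therefore the crop water requirement = 95.8 mm.


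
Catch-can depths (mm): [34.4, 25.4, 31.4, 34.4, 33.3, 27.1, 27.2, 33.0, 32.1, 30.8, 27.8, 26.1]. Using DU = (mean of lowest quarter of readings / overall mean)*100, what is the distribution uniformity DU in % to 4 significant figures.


sorted lowest 3 of 12: [25.4, 26.1, 27.1] -> mean = 26.2000 mm
overall mean = 30.2500 mm
DU = (26.2000/30.2500)*100 = 86.61 %
Therefore the distribution uniformity DU = 86.61 %.


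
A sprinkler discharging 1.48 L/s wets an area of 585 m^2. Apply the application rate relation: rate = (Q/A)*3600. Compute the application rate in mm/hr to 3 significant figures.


rate = (1.48 / 585) * 3600 = 9.11 mm/hr
Therefore the application rate = 9.11 mm/hr.


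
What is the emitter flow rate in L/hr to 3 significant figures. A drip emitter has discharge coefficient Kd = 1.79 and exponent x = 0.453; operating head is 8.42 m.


Approach: apply the emitter characteristic equation, q = Kd * h^x.
q = 1.79 * 8.42^0.453 = 4.70 L/hr
Therefore the emitter flow rate = 4.70 L/hr.


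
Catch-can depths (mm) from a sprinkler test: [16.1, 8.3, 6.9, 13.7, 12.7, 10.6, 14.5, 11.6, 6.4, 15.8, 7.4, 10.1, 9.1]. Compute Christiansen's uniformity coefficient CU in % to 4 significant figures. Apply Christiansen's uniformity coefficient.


Approach: apply Christiansen's uniformity coefficient, CU = (1 - mean_abs_deviation/mean)*100.
mean = 11.0154 mm
mean |d_i - mean| = 2.81657 mm
CU = (1 - 2.81657/11.0154)*100 = 74.43 %
Therefore Christiansen's uniformity coefficient CU = 74.43 %.


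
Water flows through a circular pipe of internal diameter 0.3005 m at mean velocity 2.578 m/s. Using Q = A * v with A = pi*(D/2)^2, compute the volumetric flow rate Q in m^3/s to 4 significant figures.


A = pi*(0.3005/2)^2 = 0.0709217 m^2
Q = 0.0709217 * 2.578 = 0.1828 m^3/s
Therefore the volumetric flow rate Q = 0.1828 m^3/s.


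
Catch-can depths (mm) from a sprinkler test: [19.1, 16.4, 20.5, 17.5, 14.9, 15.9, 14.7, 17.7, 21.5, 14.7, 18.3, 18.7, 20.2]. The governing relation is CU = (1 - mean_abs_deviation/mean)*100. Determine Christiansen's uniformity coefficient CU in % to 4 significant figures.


mean = 17.7000 mm
mean |d_i - mean| = 1.86154 mm
CU = (1 - 1.86154/17.7000)*100 = 89.48 %
Therefore Christiansen's uniformity coefficient CU = 89.48 %.


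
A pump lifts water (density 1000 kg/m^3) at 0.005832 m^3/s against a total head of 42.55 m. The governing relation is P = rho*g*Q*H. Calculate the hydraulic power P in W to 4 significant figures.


P = 1000 * 9.81 * 0.005832 * 42.55 = 2434 W
Therefore the hydraulic power P = 2434 W.


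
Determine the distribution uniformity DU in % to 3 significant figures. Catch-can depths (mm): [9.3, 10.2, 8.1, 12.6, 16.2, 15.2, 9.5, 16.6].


Approach: apply the low-quarter distribution uniformity, DU = (mean of lowest quarter of readings / overall mean)*100.
sorted lowest 2 of 8: [8.1, 9.3] -> mean = 8.7000 mm
overall mean = 12.213 mm
DU = (8.7000/12.213)*100 = 71.2 %
Therefore the distribution uniformity DU = 71.2 %.


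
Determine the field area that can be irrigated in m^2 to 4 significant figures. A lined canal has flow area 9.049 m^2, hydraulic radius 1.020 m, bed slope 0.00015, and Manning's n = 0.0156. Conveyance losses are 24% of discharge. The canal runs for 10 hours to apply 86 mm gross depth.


Approach: apply Manning's equation with a conveyance and depth budget, Q = (1/n)*A*R^(2/3)*S^(1/2); Q_field = Q*(1-loss); Area = Q_field*t/(d/1000).
Step 1 — canal discharge (Manning's equation):
  Q = (1/0.0156) * 9.049 * 1.020^(2/3) * 0.00015^(1/2) = 7.19872 m^3/s
Step 2 — delivered flow: Q_field = 7.19872*(1 - 24/100) = 5.47102 m^3/s
Step 3 — volume delivered: V = 5.47102 * 10*3600 = 196957 m^3
Step 4 — area served: A = V / (depth/1000) = 196957 / 0.086 = 2290000 m^2
Therefore the field area that can be irrigated = 2290000 m^2.


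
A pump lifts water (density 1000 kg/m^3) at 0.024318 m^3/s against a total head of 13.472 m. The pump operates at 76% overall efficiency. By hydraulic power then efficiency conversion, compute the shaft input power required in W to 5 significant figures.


Approach: apply hydraulic power then efficiency conversion, P = rho*g*Q*H; P_in = P/eta.
Step 1 — hydraulic power (P = rho*g*Q*H):
  P = 1000 * 9.81 * 0.024318 * 13.472 = 3213.875 W
Step 2 — input power: P_in = P/eta = 3213.875 / 0.76 = 4228.8 W
Therefore the shaft input power required = 4228.8 W.


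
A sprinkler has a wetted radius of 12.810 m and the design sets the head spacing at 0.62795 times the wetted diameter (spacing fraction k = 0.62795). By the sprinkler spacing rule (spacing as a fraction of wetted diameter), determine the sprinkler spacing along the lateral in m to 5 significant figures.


Approach: apply the sprinkler spacing rule (spacing as a fraction of wetted diameter), S = k*(2*R).
S = 0.62795 * (2 * 12.810) = 16.088 m
Therefore the sprinkler spacing along the lateral = 16.088 m.


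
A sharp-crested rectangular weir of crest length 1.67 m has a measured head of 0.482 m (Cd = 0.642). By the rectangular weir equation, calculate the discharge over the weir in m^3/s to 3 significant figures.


Approach: apply the rectangular weir equation, Q = (2/3)*Cd*L*sqrt(2g)*H^1.5.
Q = (2/3)*0.642*1.67*sqrt(2*9.81)*0.482^1.5 = 1.06 m^3/s
Therefore the discharge over the weir = 1.06 m^3/s.


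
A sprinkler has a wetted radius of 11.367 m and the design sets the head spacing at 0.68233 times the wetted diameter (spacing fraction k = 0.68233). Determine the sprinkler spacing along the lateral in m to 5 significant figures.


Approach: apply the sprinkler spacing rule (spacing as a fraction of wetted diameter), S = k*(2*R).
S = 0.68233 * (2 * 11.367) = 15.512 m
Therefore the sprinkler spacing along the lateral = 15.512 m.


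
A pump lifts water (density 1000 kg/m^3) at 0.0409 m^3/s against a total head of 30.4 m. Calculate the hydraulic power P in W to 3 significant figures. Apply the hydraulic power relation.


Approach: apply the hydraulic power relation, P = rho*g*Q*H.
P = 1000 * 9.81 * 0.0409 * 30.4 = 12200 W
Therefore the hydraulic power P = 12200 W.


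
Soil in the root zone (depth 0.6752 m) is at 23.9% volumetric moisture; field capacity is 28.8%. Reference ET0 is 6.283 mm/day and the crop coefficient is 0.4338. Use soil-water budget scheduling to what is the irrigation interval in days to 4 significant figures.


Approach: apply soil-water budget scheduling, SMD = (FC-theta)/100*depth*1000; ETc = ET0*Kc; interval = SMD/ETc.
Step 1 — soil moisture deficit:
  SMD = (28.8 - 23.9)/100 * 0.6752 * 1000 = 33.0848 mm
Step 2 — daily crop ET (ETc = ET0*Kc):
  ETc = 6.283 * 0.4338 = 2.72557 mm/day
Step 3 — irrigation interval (SMD/ETc):
  interval = 33.0848 / 2.72557 = 12.14 days
Therefore the irrigation interval = 12.14 days.


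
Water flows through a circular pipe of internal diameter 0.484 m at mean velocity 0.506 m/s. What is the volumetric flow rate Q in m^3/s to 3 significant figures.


Approach: apply the continuity equation for pipe flow, Q = A * v with A = pi*(D/2)^2.
A = pi*(0.484/2)^2 = 0.18398 m^2
Q = 0.18398 * 0.506 = 0.0931 m^3/s
Therefore the volumetric flow rate Q = 0.0931 m^3/s.


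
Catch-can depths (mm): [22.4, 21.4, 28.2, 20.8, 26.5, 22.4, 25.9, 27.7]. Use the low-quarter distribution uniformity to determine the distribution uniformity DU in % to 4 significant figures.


Approach: apply the low-quarter distribution uniformity, DU = (mean of lowest quarter of readings / overall mean)*100.
sorted lowest 2 of 8: [20.8, 21.4] -> mean = 21.1000 mm
overall mean = 24.4125 mm
DU = (21.1000/24.4125)*100 = 86.43 %
Therefore the distribution uniformity DU = 86.43 %.


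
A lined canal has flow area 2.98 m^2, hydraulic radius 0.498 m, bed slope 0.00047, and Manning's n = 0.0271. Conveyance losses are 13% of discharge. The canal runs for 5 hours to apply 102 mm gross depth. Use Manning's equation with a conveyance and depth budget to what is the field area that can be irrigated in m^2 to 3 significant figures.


Approach: apply Manning's equation with a conveyance and depth budget, Q = (1/n)*A*R^(2/3)*S^(1/2); Q_field = Q*(1-loss); Area = Q_field*t/(d/1000).
Step 1 — canal discharge (Manning's equation):
  Q = (1/0.0271) * 2.98 * 0.498^(2/3) * 0.00047^(1/2) = 1.4978 m^3/s
Step 2 — delivered flow: Q_field = 1.4978*(1 - 13/100) = 1.3031 m^3/s
Step 3 — volume delivered: V = 1.3031 * 5*3600 = 23455 m^3
Step 4 — area served: A = V / (depth/1000) = 23455 / 0.102 = 230000 m^2
Therefore the field area that can be irrigated = 230000 m^2.


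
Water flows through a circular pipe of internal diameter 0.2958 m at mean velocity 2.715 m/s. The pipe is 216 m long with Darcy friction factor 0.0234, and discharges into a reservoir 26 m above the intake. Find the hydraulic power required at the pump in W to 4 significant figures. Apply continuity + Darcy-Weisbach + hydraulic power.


Approach: apply continuity + Darcy-Weisbach + hydraulic power, Q = A*v; hf = f*(L/D)*(v^2/(2g)); H = static + hf; P = rho*g*Q*H.
Step 1 — flow rate (continuity, Q = A*v):
  A = pi*(0.2958/2)^2 = 0.0687205 m^2
  Q = 0.0687205 * 2.715 = 0.186576 m^3/s
Step 2 — friction head loss (Darcy-Weisbach):
  hf = 0.0234 * (216/0.2958) * (2.715^2 / (2*9.81))
  hf = 6.41966 m
Step 3 — total head: H = 26 + 6.41966 = 32.4197 m
Step 4 — hydraulic power (P = rho*g*Q*H):
  P = 1000 * 9.81 * 0.186576 * 32.4197 = 59340 W
Therefore the hydraulic power required at the pump = 59340 W.


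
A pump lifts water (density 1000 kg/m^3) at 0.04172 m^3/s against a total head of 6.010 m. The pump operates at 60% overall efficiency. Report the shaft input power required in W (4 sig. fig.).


Approach: apply hydraulic power then efficiency conversion, P = rho*g*Q*H; P_in = P/eta.
Step 1 — hydraulic power (P = rho*g*Q*H):
  P = 1000 * 9.81 * 0.04172 * 6.010 = 2459.73 W
Step 2 — input power: P_in = P/eta = 2459.73 / 0.6 = 4100 W
Therefore the shaft input power required = 4100 W.


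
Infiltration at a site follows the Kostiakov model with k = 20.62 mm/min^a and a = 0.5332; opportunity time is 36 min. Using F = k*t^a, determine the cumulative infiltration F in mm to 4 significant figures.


F = 20.62 * 36^0.5332 = 139.4 mm
Therefore the cumulative infiltration F = 139.4 mm.


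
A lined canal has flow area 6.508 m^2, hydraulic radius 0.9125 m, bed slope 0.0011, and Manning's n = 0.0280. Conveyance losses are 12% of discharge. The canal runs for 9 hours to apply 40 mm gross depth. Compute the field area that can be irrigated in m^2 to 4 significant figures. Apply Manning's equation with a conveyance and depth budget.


Approach: apply Manning's equation with a conveyance and depth budget, Q = (1/n)*A*R^(2/3)*S^(1/2); Q_field = Q*(1-loss); Area = Q_field*t/(d/1000).
Step 1 — canal discharge (Manning's equation):
  Q = (1/0.0280) * 6.508 * 0.9125^(2/3) * 0.0011^(1/2) = 7.25228 m^3/s
Step 2 — delivered flow: Q_field = 7.25228*(1 - 12/100) = 6.38200 m^3/s
Step 3 — volume delivered: V = 6.38200 * 9*3600 = 206777 m^3
Step 4 — area served: A = V / (depth/1000) = 206777 / 0.04 = 5169000 m^2
Therefore the field area that can be irrigated = 5169000 m^2.


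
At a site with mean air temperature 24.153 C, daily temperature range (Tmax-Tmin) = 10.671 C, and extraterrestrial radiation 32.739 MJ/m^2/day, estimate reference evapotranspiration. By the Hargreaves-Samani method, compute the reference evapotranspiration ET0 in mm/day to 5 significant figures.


Approach: apply the Hargreaves-Samani method, ET0 = 0.0023*(Tmean+17.8)*sqrt(Tmax-Tmin)*0.408*Ra.
ET0 = 0.0023*(24.153+17.8)*sqrt(10.671)*0.408*32.739 = 4.2104 mm/day
Therefore the reference evapotranspiration ET0 = 4.2104 mm/day.


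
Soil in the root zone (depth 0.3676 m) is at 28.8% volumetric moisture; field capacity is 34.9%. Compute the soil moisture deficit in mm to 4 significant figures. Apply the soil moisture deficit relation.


Approach: apply the soil moisture deficit relation, SMD = (FC - theta)/100 * depth * 1000.
SMD = (34.9 - 28.8)/100 * 0.3676 * 1000 = 22.42 mm
Therefore the soil moisture deficit = 22.42 mm.


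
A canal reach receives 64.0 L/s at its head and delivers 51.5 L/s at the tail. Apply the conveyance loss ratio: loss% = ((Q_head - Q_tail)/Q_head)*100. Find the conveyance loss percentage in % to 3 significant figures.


loss = ((64.0 - 51.5)/64.0)*100 = 19.5 %
Therefore the conveyance loss percentage = 19.5 %.


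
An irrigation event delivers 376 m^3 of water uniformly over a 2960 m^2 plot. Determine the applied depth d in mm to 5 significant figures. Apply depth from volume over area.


Approach: apply depth from volume over area, d = (V/A)*1000.
d = (376 / 2960) * 1000 = 127.03 mm
Therefore the applied depth d = 127.03 mm.


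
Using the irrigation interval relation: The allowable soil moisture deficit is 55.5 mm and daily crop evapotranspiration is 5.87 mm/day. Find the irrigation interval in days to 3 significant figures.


Approach: apply the irrigation interval relation, interval = SMD / ETc.
interval = 55.5 / 5.87 = 9.45 days
Therefore the irrigation interval = 9.45 days.


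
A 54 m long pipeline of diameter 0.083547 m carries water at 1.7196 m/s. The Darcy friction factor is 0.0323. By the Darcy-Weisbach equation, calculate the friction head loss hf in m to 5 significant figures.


Approach: apply the Darcy-Weisbach equation, hf = f*(L/D)*(v^2/(2g)).
hf = 0.0323 * (54/0.083547) * (1.7196^2 / (2*9.81))
hf = 3.1465 m
Therefore the friction head loss hf = 3.1465 m.


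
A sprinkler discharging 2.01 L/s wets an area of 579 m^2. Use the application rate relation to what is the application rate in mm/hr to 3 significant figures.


Approach: apply the application rate relation, rate = (Q/A)*3600.
rate = (2.01 / 579) * 3600 = 12.5 mm/hr
Therefore the application rate = 12.5 mm/hr.


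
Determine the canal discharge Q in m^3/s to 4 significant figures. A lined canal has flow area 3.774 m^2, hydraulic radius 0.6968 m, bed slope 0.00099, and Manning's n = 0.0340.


Approach: apply Manning's equation, Q = (1/n)*A*R^(2/3)*S^(1/2).
Q = (1/0.0340) * 3.774 * 0.6968^(2/3) * 0.00099^(1/2) = 2.745 m^3/s
Therefore the canal discharge Q = 2.745 m^3/s.


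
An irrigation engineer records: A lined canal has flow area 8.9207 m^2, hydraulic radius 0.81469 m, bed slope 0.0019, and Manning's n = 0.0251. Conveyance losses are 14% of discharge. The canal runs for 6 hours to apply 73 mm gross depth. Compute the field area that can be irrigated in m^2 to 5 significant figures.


Approach: apply Manning's equation with a conveyance and depth budget, Q = (1/n)*A*R^(2/3)*S^(1/2); Q_field = Q*(1-loss); Area = Q_field*t/(d/1000).
Step 1 — canal discharge (Manning's equation):
  Q = (1/0.0251) * 8.9207 * 0.81469^(2/3) * 0.0019^(1/2) = 13.51337 m^3/s
Step 2 — delivered flow: Q_field = 13.51337*(1 - 14/100) = 11.62150 m^3/s
Step 3 — volume delivered: V = 11.62150 * 6*3600 = 251024.3 m^3
Step 4 — area served: A = V / (depth/1000) = 251024.3 / 0.073 = 3438700 m^2
Therefore the field area that can be irrigated = 3438700 m^2.


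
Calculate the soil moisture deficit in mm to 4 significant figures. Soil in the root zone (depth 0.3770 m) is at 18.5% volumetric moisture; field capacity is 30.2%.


Approach: apply the soil moisture deficit relation, SMD = (FC - theta)/100 * depth * 1000.
SMD = (30.2 - 18.5)/100 * 0.3770 * 1000 = 44.11 mm
Therefore the soil moisture deficit = 44.11 mm.


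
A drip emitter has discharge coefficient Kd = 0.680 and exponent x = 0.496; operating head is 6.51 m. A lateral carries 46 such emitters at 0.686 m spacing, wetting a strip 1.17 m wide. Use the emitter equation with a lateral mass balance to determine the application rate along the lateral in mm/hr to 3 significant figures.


Approach: apply the emitter equation with a lateral mass balance, q = Kd*h^x; Q = n*q; rate = Q/(n*spacing*width).
Step 1 — single emitter flow (q = Kd*h^x):
  q = 0.680 * 6.51^0.496 = 1.7220 L/hr
Step 2 — total lateral flow: Q = 46 * 1.7220 = 79.214 L/hr
Step 3 — wetted area: A = 46 * 0.686 * 1.17 = 36.921 m^2
Step 4 — application rate: Q/A = 79.214/36.921 = 2.15 mm/hr
Therefore the application rate along the lateral = 2.15 mm/hr.


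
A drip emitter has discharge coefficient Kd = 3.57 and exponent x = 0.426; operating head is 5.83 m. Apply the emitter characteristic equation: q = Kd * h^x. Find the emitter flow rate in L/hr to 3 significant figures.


q = 3.57 * 5.83^0.426 = 7.57 L/hr
Therefore the emitter flow rate = 7.57 L/hr.


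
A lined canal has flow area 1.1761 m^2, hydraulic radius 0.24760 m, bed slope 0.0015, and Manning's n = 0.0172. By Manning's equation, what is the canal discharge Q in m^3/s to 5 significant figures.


Approach: apply Manning's equation, Q = (1/n)*A*R^(2/3)*S^(1/2).
Q = (1/0.0172) * 1.1761 * 0.24760^(2/3) * 0.0015^(1/2) = 1.0442 m^3/s
Therefore the canal discharge Q = 1.0442 m^3/s.


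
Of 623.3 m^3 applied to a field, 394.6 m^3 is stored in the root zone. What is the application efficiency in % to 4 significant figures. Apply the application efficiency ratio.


Approach: apply the application efficiency ratio, Ea = (stored/applied)*100.
Ea = (394.6/623.3)*100 = 63.31 %
Therefore the application efficiency = 63.31 %.


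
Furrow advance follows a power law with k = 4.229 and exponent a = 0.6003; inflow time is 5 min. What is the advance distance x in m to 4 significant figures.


Approach: apply the power-law advance function, x = k*t^a.
x = 4.229 * 5^0.6003 = 11.11 m
Therefore the advance distance x = 11.11 m.


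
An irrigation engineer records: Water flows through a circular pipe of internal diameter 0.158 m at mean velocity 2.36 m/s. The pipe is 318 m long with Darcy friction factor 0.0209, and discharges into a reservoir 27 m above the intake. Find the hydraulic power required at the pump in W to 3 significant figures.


Approach: apply continuity + Darcy-Weisbach + hydraulic power, Q = A*v; hf = f*(L/D)*(v^2/(2g)); H = static + hf; P = rho*g*Q*H.
Step 1 — flow rate (continuity, Q = A*v):
  A = pi*(0.158/2)^2 = 0.019607 m^2
  Q = 0.019607 * 2.36 = 0.046272 m^3/s
Step 2 — friction head loss (Darcy-Weisbach):
  hf = 0.0209 * (318/0.158) * (2.36^2 / (2*9.81))
  hf = 11.941 m
Step 3 — total head: H = 27 + 11.941 = 38.941 m
Step 4 — hydraulic power (P = rho*g*Q*H):
  P = 1000 * 9.81 * 0.046272 * 38.941 = 17700 W
Therefore the hydraulic power required at the pump = 17700 W.


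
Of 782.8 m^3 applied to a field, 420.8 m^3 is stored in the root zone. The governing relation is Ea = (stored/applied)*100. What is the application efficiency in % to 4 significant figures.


Ea = (420.8/782.8)*100 = 53.76 %
Therefore the application efficiency = 53.76 %.


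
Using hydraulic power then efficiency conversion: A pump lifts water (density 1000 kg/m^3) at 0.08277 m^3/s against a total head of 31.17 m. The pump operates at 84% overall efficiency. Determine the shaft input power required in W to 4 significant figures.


Approach: apply hydraulic power then efficiency conversion, P = rho*g*Q*H; P_in = P/eta.
Step 1 — hydraulic power (P = rho*g*Q*H):
  P = 1000 * 9.81 * 0.08277 * 31.17 = 25309.2 W
Step 2 — input power: P_in = P/eta = 25309.2 / 0.84 = 30130 W
Therefore the shaft input power required = 30130 W.


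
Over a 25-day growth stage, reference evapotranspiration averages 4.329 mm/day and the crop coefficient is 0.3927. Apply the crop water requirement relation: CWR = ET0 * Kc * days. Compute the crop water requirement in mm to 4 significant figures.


CWR = 4.329 * 0.3927 * 25 = 42.50 mm
Therefore the crop water requirement = 42.50 mm.


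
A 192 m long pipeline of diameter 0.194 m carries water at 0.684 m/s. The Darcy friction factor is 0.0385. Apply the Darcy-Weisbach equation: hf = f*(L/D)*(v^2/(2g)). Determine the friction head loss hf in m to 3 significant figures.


hf = 0.0385 * (192/0.194) * (0.684^2 / (2*9.81))
hf = 0.909 m
Therefore the friction head loss hf = 0.909 m.


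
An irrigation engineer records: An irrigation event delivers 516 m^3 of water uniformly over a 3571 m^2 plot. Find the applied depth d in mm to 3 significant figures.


Approach: apply depth from volume over area, d = (V/A)*1000.
d = (516 / 3571) * 1000 = 144 mm
Therefore the applied depth d = 144 mm.


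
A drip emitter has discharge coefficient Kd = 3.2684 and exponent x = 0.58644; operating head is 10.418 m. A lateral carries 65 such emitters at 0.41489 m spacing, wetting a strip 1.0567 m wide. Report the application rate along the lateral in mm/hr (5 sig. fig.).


Approach: apply the emitter equation with a lateral mass balance, q = Kd*h^x; Q = n*q; rate = Q/(n*spacing*width).
Step 1 — single emitter flow (q = Kd*h^x):
  q = 3.2684 * 10.418^0.58644 = 12.91828 L/hr
Step 2 — total lateral flow: Q = 65 * 12.91828 = 839.6881 L/hr
Step 3 — wetted area: A = 65 * 0.41489 * 1.0567 = 28.49693 m^2
Step 4 — application rate: Q/A = 839.6881/28.49693 = 29.466 mm/hr
Therefore the application rate along the lateral = 29.466 mm/hr.


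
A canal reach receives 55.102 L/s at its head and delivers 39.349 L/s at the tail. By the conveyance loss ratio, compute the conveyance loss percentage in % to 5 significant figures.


Approach: apply the conveyance loss ratio, loss% = ((Q_head - Q_tail)/Q_head)*100.
loss = ((55.102 - 39.349)/55.102)*100 = 28.589 %
Therefore the conveyance loss percentage = 28.589 %.


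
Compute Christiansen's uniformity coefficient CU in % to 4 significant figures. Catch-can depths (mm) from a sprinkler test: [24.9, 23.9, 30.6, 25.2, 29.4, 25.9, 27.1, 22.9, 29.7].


Approach: apply Christiansen's uniformity coefficient, CU = (1 - mean_abs_deviation/mean)*100.
mean = 26.6222 mm
mean |d_i - mean| = 2.29136 mm
CU = (1 - 2.29136/26.6222)*100 = 91.39 %
Therefore Christiansen's uniformity coefficient CU = 91.39 %.


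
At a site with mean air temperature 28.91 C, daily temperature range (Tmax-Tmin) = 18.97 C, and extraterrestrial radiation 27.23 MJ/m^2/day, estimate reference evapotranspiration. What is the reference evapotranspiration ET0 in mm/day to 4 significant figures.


Approach: apply the Hargreaves-Samani method, ET0 = 0.0023*(Tmean+17.8)*sqrt(Tmax-Tmin)*0.408*Ra.
ET0 = 0.0023*(28.91+17.8)*sqrt(18.97)*0.408*27.23 = 5.199 mm/day
Therefore the reference evapotranspiration ET0 = 5.199 mm/day.


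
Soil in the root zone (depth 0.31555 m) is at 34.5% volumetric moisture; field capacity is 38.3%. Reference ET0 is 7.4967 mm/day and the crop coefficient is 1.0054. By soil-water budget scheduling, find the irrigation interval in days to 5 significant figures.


Approach: apply soil-water budget scheduling, SMD = (FC-theta)/100*depth*1000; ETc = ET0*Kc; interval = SMD/ETc.
Step 1 — soil moisture deficit:
  SMD = (38.3 - 34.5)/100 * 0.31555 * 1000 = 11.99090 mm
Step 2 — daily crop ET (ETc = ET0*Kc):
  ETc = 7.4967 * 1.0054 = 7.537182 mm/day
Step 3 — irrigation interval (SMD/ETc):
  interval = 11.99090 / 7.537182 = 1.5909 days
Therefore the irrigation interval = 1.5909 days.


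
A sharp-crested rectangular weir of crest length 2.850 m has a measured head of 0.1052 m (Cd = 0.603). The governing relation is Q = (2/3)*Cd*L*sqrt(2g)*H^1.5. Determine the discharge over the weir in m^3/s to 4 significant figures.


Q = (2/3)*0.603*2.850*sqrt(2*9.81)*0.1052^1.5 = 0.1732 m^3/s
Therefore the discharge over the weir = 0.1732 m^3/s.


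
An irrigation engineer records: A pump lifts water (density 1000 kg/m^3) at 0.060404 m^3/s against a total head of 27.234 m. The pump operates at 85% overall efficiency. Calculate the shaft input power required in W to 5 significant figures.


Approach: apply hydraulic power then efficiency conversion, P = rho*g*Q*H; P_in = P/eta.
Step 1 — hydraulic power (P = rho*g*Q*H):
  P = 1000 * 9.81 * 0.060404 * 27.234 = 16137.87 W
Step 2 — input power: P_in = P/eta = 16137.87 / 0.85 = 18986 W
Therefore the shaft input power required = 18986 W.


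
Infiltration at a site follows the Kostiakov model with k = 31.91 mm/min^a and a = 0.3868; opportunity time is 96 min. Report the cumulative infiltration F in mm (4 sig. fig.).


Approach: apply the Kostiakov infiltration equation, F = k*t^a.
F = 31.91 * 96^0.3868 = 186.5 mm
Therefore the cumulative infiltration F = 186.5 mm.


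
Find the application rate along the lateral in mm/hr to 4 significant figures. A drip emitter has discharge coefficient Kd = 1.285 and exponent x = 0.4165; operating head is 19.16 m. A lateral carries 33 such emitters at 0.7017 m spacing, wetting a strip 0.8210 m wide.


Approach: apply the emitter equation with a lateral mass balance, q = Kd*h^x; Q = n*q; rate = Q/(n*spacing*width).
Step 1 — single emitter flow (q = Kd*h^x):
  q = 1.285 * 19.16^0.4165 = 4.39563 L/hr
Step 2 — total lateral flow: Q = 33 * 4.39563 = 145.056 L/hr
Step 3 — wetted area: A = 33 * 0.7017 * 0.8210 = 19.0112 m^2
Step 4 — application rate: Q/A = 145.056/19.0112 = 7.630 mm/hr
Therefore the application rate along the lateral = 7.630 mm/hr.


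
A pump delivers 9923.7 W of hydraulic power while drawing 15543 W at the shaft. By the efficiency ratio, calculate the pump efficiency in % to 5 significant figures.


Approach: apply the efficiency ratio, eta = (P_out/P_in)*100.
eta = (9923.7 / 15543) * 100 = 63.847 %
Therefore the pump efficiency = 63.847 %.


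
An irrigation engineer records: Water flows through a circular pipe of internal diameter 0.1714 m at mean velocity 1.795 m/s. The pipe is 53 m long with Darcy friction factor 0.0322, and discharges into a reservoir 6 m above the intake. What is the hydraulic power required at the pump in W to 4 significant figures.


Approach: apply continuity + Darcy-Weisbach + hydraulic power, Q = A*v; hf = f*(L/D)*(v^2/(2g)); H = static + hf; P = rho*g*Q*H.
Step 1 — flow rate (continuity, Q = A*v):
  A = pi*(0.1714/2)^2 = 0.0230734 m^2
  Q = 0.0230734 * 1.795 = 0.0414167 m^3/s
Step 2 — friction head loss (Darcy-Weisbach):
  hf = 0.0322 * (53/0.1714) * (1.795^2 / (2*9.81))
  hf = 1.63512 m
Step 3 — total head: H = 6 + 1.63512 = 7.63512 m
Step 4 — hydraulic power (P = rho*g*Q*H):
  P = 1000 * 9.81 * 0.0414167 * 7.63512 = 3102 W
Therefore the hydraulic power required at the pump = 3102 W.


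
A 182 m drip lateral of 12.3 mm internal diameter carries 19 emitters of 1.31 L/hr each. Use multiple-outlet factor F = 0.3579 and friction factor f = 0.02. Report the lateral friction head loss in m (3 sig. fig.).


Approach: apply Darcy-Weisbach with the multiple-outlet F-factor, Q = n*q/(3600*1000) m^3/s; v = Q/A; hf = F*f*(L/D)*(v^2/(2g)).
Q = 19*1.31/(3600*1000) = 6.9139e-06 m^3/s
A = pi*(12.3e-3/2)^2 = 1.1882e-04 m^2, so v = Q/A = 0.058187 m/s
hf = 0.3579*0.02*(182/0.0123)*(0.058187^2/(2*9.81)) = 0.0183 m
Therefore the lateral friction head loss = 0.0183 m.


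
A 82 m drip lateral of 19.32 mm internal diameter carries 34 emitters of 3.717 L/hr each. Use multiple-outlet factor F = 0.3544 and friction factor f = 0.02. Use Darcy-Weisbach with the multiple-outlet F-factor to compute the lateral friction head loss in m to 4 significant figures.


Approach: apply Darcy-Weisbach with the multiple-outlet F-factor, Q = n*q/(3600*1000) m^3/s; v = Q/A; hf = F*f*(L/D)*(v^2/(2g)).
Q = 34*3.717/(3600*1000) = 3.51050e-05 m^3/s
A = pi*(19.32e-3/2)^2 = 2.93160e-04 m^2, so v = Q/A = 0.119747 m/s
hf = 0.3544*0.02*(82/0.01932)*(0.119747^2/(2*9.81)) = 0.02199 m
Therefore the lateral friction head loss = 0.02199 m.


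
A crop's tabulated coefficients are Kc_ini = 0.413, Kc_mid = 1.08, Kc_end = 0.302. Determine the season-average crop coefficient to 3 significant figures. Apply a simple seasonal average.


Approach: apply a simple seasonal average, Kc_avg = (Kc_ini + Kc_mid + Kc_end)/3.
Kc_avg = (0.413 + 1.08 + 0.302)/3 = 0.598
Therefore the season-average crop coefficient = 0.598.


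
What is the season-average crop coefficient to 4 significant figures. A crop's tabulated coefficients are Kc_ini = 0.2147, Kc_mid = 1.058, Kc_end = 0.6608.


Approach: apply a simple seasonal average, Kc_avg = (Kc_ini + Kc_mid + Kc_end)/3.
Kc_avg = (0.2147 + 1.058 + 0.6608)/3 = 0.6445
Therefore the season-average crop coefficient = 0.6445.


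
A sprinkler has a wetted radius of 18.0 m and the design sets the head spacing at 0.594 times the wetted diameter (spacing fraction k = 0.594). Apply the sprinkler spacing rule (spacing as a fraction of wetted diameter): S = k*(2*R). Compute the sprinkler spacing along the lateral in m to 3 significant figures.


S = 0.594 * (2 * 18.0) = 21.4 m
Therefore the sprinkler spacing along the lateral = 21.4 m.
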